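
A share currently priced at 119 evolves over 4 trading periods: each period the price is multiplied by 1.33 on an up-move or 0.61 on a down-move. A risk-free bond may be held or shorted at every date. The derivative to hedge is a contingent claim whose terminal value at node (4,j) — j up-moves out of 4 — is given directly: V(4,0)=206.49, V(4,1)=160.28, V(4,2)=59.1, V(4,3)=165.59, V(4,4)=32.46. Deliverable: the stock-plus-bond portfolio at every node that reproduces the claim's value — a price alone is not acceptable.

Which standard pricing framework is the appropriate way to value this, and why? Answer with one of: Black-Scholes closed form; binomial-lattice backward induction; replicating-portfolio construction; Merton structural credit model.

framework: replicating-portfolio construction

Key observation: since the answer must list Δ and B at each node of the 1.33/0.61 lattice on 119, the replicating-portfolio method — solving the two-state system at every node — is the one that applies.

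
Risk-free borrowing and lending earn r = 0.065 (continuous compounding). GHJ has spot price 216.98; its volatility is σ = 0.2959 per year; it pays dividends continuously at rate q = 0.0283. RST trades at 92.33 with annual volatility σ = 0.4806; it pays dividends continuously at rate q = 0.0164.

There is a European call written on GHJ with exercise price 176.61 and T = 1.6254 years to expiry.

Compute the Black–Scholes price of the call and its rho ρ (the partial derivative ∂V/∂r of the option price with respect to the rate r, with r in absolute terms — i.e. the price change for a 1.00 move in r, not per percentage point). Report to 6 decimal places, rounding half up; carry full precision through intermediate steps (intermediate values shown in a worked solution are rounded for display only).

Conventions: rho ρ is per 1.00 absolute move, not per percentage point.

σ√T = 0.2959·√1.6254 = 0.377246
d₁ = (ln(S/K) + (r−q+σ²/2)T) / (σ√T) = (ln(216.98/176.61) + (0.065−0.0283+0.2959²/2)·1.6254) / 0.377246 = (0.205861 + 0.130810) / 0.377246 = 0.892443
d₂ = d₁ − σ√T = 0.892443 − 0.377246 = 0.515197
e^{−rT} = 0.899739
e^{−qT} = 0.955043
N(d₁) = 0.813922,  N(d₂) = 0.696792
Call price V = S·e^{−qT}·N(d₁) − K·e^{−rT}·N(d₂) = 168.665234 − 110.722248 = 57.942985
ρ = K·T·e^{−rT}·N(d₂) = 179.967942

price = 57.942985
ρ = 179.967942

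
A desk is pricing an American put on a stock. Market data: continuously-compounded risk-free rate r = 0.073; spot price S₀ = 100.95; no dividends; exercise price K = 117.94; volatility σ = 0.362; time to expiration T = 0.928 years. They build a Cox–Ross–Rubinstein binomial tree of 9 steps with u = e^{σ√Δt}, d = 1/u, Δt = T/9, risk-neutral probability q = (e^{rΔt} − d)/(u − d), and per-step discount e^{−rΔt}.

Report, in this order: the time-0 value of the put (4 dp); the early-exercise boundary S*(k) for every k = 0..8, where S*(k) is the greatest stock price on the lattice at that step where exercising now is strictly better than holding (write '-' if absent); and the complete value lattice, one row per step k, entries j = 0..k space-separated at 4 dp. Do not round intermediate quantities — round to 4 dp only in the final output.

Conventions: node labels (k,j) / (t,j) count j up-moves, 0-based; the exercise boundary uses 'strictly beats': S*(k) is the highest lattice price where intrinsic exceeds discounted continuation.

price = 21.6026
boundary = - - 80.0093 71.2291 80.0093 89.8718 80.0093 89.8718 100.9500
tree:
21.6026
29.0512 14.5788
37.9307 20.7276 8.7318
46.7109 28.5451 13.3268 4.3299
54.5276 37.9307 19.7147 7.2251 1.5388
61.4865 46.7109 28.0682 11.7699 2.8502 0.2683
67.6817 54.5276 37.9307 18.5774 5.2309 0.5443 0.0000
73.1970 61.4865 46.7109 28.0682 9.4935 1.1044 0.0000 0.0000
78.1071 67.6817 54.5276 37.9307 16.9900 2.2407 0.0000 0.0000 0.0000
82.4784 73.1970 61.4865 46.7109 28.0682 4.5462 0.0000 0.0000 0.0000 0.0000

Δt=0.10311, u=1.12327, d=0.89026, q=0.50340, disc=e^(-rΔt)=0.99250
k=9 terminal: V=max(K-S,0) → 82.4784 73.1970 61.4865 46.7109 28.0682 4.5462 0.0000 0.0000 0.0000 0.0000
k=8: j=0 S=39.8329 intr=78.1071 cont=77.2227 V=78.1071[EX]; j=1 S=50.2583 intr=67.6817 cont=66.7973 V=67.6817[EX]; j=2 S=63.4124 intr=54.5276 cont=53.6432 V=54.5276[EX]; j=3 S=80.0093 intr=37.9307 cont=37.0463 V=37.9307[EX]; j=4 S=100.9500 intr=16.9900 cont=16.1056 V=16.9900[EX]; j=5 S=127.3715 intr=0.0000 cont=2.2407 V=2.2407[hold]; j=6 S=160.7084 intr=0.0000 cont=0.0000 V=0.0000[hold]; j=7 S=202.7704 intr=0.0000 cont=0.0000 V=0.0000[hold]; j=8 S=255.8414 intr=0.0000 cont=0.0000 V=0.0000[hold]  S*(8)=100.9500
k=7: j=0 S=44.7430 intr=73.1970 cont=72.3126 V=73.1970[EX]; j=1 S=56.4535 intr=61.4865 cont=60.6021 V=61.4865[EX]; j=2 S=71.2291 intr=46.7109 cont=45.8265 V=46.7109[EX]; j=3 S=89.8718 intr=28.0682 cont=27.1838 V=28.0682[EX]; j=4 S=113.3938 intr=4.5462 cont=9.4935 V=9.4935[hold]; j=5 S=143.0723 intr=0.0000 cont=1.1044 V=1.1044[hold]; j=6 S=180.5184 intr=0.0000 cont=0.0000 V=0.0000[hold]; j=7 S=227.7654 intr=0.0000 cont=0.0000 V=0.0000[hold]  S*(7)=89.8718
k=6: j=0 S=50.2583 intr=67.6817 cont=66.7973 V=67.6817[EX]; j=1 S=63.4124 intr=54.5276 cont=53.6432 V=54.5276[EX]; j=2 S=80.0093 intr=37.9307 cont=37.0463 V=37.9307[EX]; j=3 S=100.9500 intr=16.9900 cont=18.5774 V=18.5774[hold]; j=4 S=127.3715 intr=0.0000 cont=5.2309 V=5.2309[hold]; j=5 S=160.7084 intr=0.0000 cont=0.5443 V=0.5443[hold]; j=6 S=202.7704 intr=0.0000 cont=0.0000 V=0.0000[hold]  S*(6)=80.0093
k=5: j=0 S=56.4535 intr=61.4865 cont=60.6021 V=61.4865[EX]; j=1 S=71.2291 intr=46.7109 cont=45.8265 V=46.7109[EX]; j=2 S=89.8718 intr=28.0682 cont=27.9769 V=28.0682[EX]; j=3 S=113.3938 intr=4.5462 cont=11.7699 V=11.7699[hold]; j=4 S=143.0723 intr=0.0000 cont=2.8502 V=2.8502[hold]; j=5 S=180.5184 intr=0.0000 cont=0.2683 V=0.2683[hold]  S*(5)=89.8718
k=4: j=0 S=63.4124 intr=54.5276 cont=53.6432 V=54.5276[EX]; j=1 S=80.0093 intr=37.9307 cont=37.0463 V=37.9307[EX]; j=2 S=100.9500 intr=16.9900 cont=19.7147 V=19.7147[hold]; j=3 S=127.3715 intr=0.0000 cont=7.2251 V=7.2251[hold]; j=4 S=160.7084 intr=0.0000 cont=1.5388 V=1.5388[hold]  S*(4)=80.0093
k=3: j=0 S=71.2291 intr=46.7109 cont=45.8265 V=46.7109[EX]; j=1 S=89.8718 intr=28.0682 cont=28.5451 V=28.5451[hold]; j=2 S=113.3938 intr=4.5462 cont=13.3268 V=13.3268[hold]; j=3 S=143.0723 intr=0.0000 cont=4.3299 V=4.3299[hold]  S*(3)=71.2291
k=2: j=0 S=80.0093 intr=37.9307 cont=37.2846 V=37.9307[EX]; j=1 S=100.9500 intr=16.9900 cont=20.7276 V=20.7276[hold]; j=2 S=127.3715 intr=0.0000 cont=8.7318 V=8.7318[hold]  S*(2)=80.0093
k=1: j=0 S=89.8718 intr=28.0682 cont=29.0512 V=29.0512[hold]; j=1 S=113.3938 intr=4.5462 cont=14.5788 V=14.5788[hold]  S*(1)=-
k=0: j=0 S=100.9500 intr=16.9900 cont=21.6026 V=21.6026[hold]  S*(0)=-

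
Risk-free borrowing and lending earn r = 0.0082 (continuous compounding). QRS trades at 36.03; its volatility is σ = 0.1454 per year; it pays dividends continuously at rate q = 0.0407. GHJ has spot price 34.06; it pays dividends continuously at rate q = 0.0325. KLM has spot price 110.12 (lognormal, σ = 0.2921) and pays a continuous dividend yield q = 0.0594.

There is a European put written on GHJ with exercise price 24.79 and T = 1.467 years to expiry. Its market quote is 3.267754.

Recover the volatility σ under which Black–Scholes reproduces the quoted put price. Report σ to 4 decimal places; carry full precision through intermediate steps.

At σ = 0.4816 the Black–Scholes value reproduces the quote:
σ√T = 0.4816·√1.467 = 0.583313
d₁ = (ln(S/K) + (r−q+σ²/2)T) / (σ√T) = (ln(34.06/24.79) + (0.0082−0.0325+0.4816²/2)·1.467) / 0.583313 = (0.317683 + 0.134479) / 0.583313 = 0.775162
d₂ = d₁ − σ√T = 0.775162 − 0.583313 = 0.191850
e^{−rT} = 0.988043
e^{−qT} = 0.953441
N(−d₁) = 0.219122,  N(−d₂) = 0.423930
V = K·e^{−rT}·N(−d₂) − S·e^{−qT}·N(−d₁) = 10.383563 − 7.115809 = 3.267754 (the observed quote) — the price is monotone increasing in volatility, hence this σ is the only solution

sigma = 0.4816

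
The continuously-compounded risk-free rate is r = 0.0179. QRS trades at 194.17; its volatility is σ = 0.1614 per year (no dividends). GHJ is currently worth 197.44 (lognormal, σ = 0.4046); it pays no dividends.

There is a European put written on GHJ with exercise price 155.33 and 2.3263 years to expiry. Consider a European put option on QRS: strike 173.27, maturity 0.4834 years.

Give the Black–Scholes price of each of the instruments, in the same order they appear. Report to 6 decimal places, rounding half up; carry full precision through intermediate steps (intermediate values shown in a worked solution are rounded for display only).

price(GHJ put K=155.33) = 21.879883
price(QRS put K=173.27) = 1.427334

[GHJ put K=155.33]
σ√T = 0.4046·√2.3263 = 0.617105
d₁ = (ln(S/K) + (r+σ²/2)T) / (σ√T) = (ln(197.44/155.33) + (0.0179+0.4046²/2)·2.3263) / 0.617105 = (0.239883 + 0.232050) / 0.617105 = 0.764753
d₂ = d₁ − σ√T = 0.764753 − 0.617105 = 0.147649
e^{−rT} = 0.959214
N(−d₁) = 0.222209,  N(−d₂) = 0.441310
price = K·e^{−rT}·N(−d₂) − S·N(−d₁) = 65.752883 − 43.873000 = 21.879883
[QRS put K=173.27]
σ√T = 0.1614·√0.4834 = 0.112217
d₁ = (ln(S/K) + (r+σ²/2)T) / (σ√T) = (ln(194.17/173.27) + (0.0179+0.1614²/2)·0.4834) / 0.112217 = (0.113883 + 0.014949) / 0.112217 = 1.148067
d₂ = d₁ − σ√T = 1.148067 − 0.112217 = 1.035851
e^{−rT} = 0.991384
N(−d₁) = 0.125470,  N(−d₂) = 0.150136
price = K·e^{−rT}·N(−d₂) − S·N(−d₁) = 25.789922 − 24.362588 = 1.427334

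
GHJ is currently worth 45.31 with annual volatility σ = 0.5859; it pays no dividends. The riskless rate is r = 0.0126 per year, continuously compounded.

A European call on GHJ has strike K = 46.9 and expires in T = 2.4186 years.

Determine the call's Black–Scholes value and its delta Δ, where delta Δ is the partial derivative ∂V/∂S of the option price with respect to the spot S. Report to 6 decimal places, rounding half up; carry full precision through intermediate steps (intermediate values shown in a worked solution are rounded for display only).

price = 15.859150
Δ = 0.674072

σ√T = 0.5859·√2.4186 = 0.911183
d₁ = (ln(S/K) + (r+σ²/2)T) / (σ√T) = (ln(45.31/46.9) + (0.0126+0.5859²/2)·2.4186) / 0.911183 = (-0.034490 + 0.445601) / 0.911183 = 0.451184
d₂ = d₁ − σ√T = 0.451184 − 0.911183 = -0.459998
e^{−rT} = 0.969985
N(d₁) = 0.674072,  N(d₂) = 0.322759
Call price V = S·N(d₁) − K·e^{−rT}·N(d₂) = 30.542188 − 14.683039 = 15.859150
Δ = N(d₁) = 0.674072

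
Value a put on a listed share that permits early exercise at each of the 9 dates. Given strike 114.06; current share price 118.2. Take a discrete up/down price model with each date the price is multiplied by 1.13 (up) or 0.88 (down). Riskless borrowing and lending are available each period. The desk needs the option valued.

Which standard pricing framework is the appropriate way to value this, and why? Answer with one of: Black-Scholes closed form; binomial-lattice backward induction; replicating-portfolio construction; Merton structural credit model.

Key observation: early exercise of the strike-114.06 put must be checked at each of the 9 dates (spot 118.2), which forces a node-by-node comparison of intrinsic and continuation value backward from expiry.

framework: binomial-lattice backward induction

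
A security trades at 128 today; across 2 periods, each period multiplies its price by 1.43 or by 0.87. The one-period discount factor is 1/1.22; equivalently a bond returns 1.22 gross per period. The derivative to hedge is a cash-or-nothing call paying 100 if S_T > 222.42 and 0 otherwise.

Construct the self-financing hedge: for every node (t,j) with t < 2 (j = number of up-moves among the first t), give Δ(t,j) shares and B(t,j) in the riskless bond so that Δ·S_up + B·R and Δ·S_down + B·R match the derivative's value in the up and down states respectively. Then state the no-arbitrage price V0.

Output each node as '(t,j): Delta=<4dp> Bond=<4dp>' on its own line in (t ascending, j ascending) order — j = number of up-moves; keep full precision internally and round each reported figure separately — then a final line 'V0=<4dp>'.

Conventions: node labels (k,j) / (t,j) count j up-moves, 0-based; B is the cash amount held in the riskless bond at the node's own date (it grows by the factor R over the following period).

(0,0): Delta=0.7147 Bond=-65.2366
(1,0): Delta=0.0000 Bond=0.0000
(1,1): Delta=0.9756 Bond=-127.3419
V0=26.2446

Since d<R<u, set p* = (R−d)/(u−d) = 0.6250; price each node as the discounted p*-expectation of its children.
At maturity the claim pays: V(2,0)=0.0000, V(2,1)=0.0000, V(2,2)=100.0000
(1,0): S=111.3600. Δ = (V_up−V_dn)/(S_up−S_dn) = (0.0000−0.0000)/(159.2448−96.8832) = 0.0000. V = [p*·0.0000 + (1−p*)·0.0000]/1.22 = 0.0000. B = V − Δ·S = 0.0000.
(1,1): S=183.0400. Δ = (V_up−V_dn)/(S_up−S_dn) = (100.0000−0.0000)/(261.7472−159.2448) = 0.9756. V = [p*·100.0000 + (1−p*)·0.0000]/1.22 = 51.2295. B = V − Δ·S = -127.3419.
(0,0): S=128.0000. Δ = (V_up−V_dn)/(S_up−S_dn) = (51.2295−0.0000)/(183.0400−111.3600) = 0.7147. V = [p*·51.2295 + (1−p*)·0.0000]/1.22 = 26.2446. B = V − Δ·S = -65.2366.
Verification: the root portfolio costs Δ(0,0)·S0 + B(0,0) = 26.2446, matching V0.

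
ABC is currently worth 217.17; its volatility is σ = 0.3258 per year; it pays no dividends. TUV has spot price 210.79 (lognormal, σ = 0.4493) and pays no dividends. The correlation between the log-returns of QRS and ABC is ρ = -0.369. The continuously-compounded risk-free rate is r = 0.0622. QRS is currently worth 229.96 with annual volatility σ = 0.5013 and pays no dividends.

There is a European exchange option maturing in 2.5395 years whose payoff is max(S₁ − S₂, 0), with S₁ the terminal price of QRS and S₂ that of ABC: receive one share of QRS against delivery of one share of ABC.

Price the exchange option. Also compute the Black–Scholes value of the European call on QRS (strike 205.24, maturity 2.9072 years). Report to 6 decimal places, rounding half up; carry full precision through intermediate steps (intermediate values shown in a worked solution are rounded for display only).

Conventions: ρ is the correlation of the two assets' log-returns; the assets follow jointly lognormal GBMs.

exchange price = 100.020948
price(QRS call K=205.24) = 99.358841

σ_eff = √(σ₁² + σ₂² − 2ρσ₁σ₂) = √(0.5013² + 0.3258² − 2·-0.369·0.5013·0.3258) = 0.691361
d₁ = (ln(S₁/S₂) + (q₂ − q₁ + σ_eff²/2)T) / (σ_eff√T) = (ln(229.96/217.17) + (0.0 − 0.0 + 0.238990)·2.5395) / 1.101740 = 0.602810
d₂ = d₁ − σ_eff√T = 0.602810 − 1.101740 = -0.498929
N(d₁) = 0.726683,  N(d₂) = 0.308915
V = S₁·e^{−q₁T}·N(d₁) − S₂·e^{−q₂T}·N(d₂) = 167.107926 − 67.086978 = 100.020948
[vanilla: QRS call K=205.24]
σ√T = 0.5013·√2.9072 = 0.854742
d₁ = (ln(S/K) + (r+σ²/2)T) / (σ√T) = (ln(229.96/205.24) + (0.0622+0.5013²/2)·2.9072) / 0.854742 = (0.113725 + 0.546120) / 0.854742 = 0.771982
d₂ = d₁ − σ√T = 0.771982 − 0.854742 = -0.082761
e^{−rT} = 0.834579
N(d₁) = 0.779937,  N(d₂) = 0.467021
price = S·N(d₁) − K·e^{−rT}·N(d₂) = 179.354395 − 79.995554 = 99.358841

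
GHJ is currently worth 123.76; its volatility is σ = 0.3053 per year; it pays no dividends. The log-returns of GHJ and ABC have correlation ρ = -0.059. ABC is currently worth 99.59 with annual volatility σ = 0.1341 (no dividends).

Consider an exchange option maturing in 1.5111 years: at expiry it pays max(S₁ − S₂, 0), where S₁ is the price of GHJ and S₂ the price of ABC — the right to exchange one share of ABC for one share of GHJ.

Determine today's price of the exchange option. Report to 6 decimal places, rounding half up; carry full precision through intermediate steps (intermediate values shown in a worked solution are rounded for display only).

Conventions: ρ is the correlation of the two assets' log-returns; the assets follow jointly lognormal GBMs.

σ_eff = √(σ₁² + σ₂² − 2ρσ₁σ₂) = √(0.3053² + 0.1341² − 2·-0.059·0.3053·0.1341) = 0.340620
d₁ = (ln(S₁/S₂) + (q₂ − q₁ + σ_eff²/2)T) / (σ_eff√T) = (ln(123.76/99.59) + (0.0 − 0.0 + 0.058011)·1.5111) / 0.418713 = 0.728286
d₂ = d₁ − σ_eff√T = 0.728286 − 0.418713 = 0.309573
N(d₁) = 0.766781,  N(d₂) = 0.621557
V = S₁·e^{−q₁T}·N(d₁) − S₂·e^{−q₂T}·N(d₂) = 94.896772 − 61.900860 = 32.995912
Key observation: pricing in ABC-units makes this a unit-strike call on the ratio S₁/S₂ — the risk-free rate cancels and cannot affect the value.

exchange price = 32.995912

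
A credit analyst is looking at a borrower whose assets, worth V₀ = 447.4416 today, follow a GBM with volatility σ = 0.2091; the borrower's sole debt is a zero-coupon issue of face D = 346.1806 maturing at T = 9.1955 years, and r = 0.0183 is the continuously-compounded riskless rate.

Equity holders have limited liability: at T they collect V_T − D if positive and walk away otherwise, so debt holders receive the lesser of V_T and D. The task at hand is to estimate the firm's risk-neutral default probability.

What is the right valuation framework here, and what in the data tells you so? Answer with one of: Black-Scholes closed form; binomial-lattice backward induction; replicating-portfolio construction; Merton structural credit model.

Key observation: assets follow a GBM and default happens iff V_T < 346.1806; valuing claims on that split (equity as a call, risky debt as the residual) is the structural model's definition.

framework: Merton structural credit model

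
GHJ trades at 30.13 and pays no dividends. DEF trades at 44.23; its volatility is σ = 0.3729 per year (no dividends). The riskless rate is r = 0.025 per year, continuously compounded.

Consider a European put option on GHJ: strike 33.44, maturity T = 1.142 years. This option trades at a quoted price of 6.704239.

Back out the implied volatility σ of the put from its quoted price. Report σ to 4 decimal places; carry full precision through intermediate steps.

sigma = 0.4108

At σ = 0.4108 the Black–Scholes value reproduces the quote:
σ√T = 0.4108·√1.142 = 0.438999
d₁ = (ln(S/K) + (r+σ²/2)T) / (σ√T) = (ln(30.13/33.44) + (0.025+0.4108²/2)·1.142) / 0.438999 = (-0.104231 + 0.124910) / 0.438999 = 0.047104
d₂ = d₁ − σ√T = 0.047104 − 0.438999 = -0.391895
e^{−rT} = 0.971854
N(−d₁) = 0.481215,  N(−d₂) = 0.652432
V = K·e^{−rT}·N(−d₂) − S·N(−d₁) = 21.203252 − 14.499013 = 6.704239 (the quoted price), and the Black–Scholes price is strictly increasing in σ, so σ is unique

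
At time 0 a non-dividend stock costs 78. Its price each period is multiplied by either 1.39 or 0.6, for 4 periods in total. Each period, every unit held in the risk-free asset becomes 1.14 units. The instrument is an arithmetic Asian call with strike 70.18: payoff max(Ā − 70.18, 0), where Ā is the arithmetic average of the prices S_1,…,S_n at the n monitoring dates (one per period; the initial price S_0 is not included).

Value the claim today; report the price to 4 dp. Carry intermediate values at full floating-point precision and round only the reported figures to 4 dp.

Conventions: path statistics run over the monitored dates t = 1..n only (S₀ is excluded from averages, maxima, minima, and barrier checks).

price = 26.5280

Under the martingale measure an up-move has probability p* = 0.6835; value the claim as the probability-weighted average of per-path payoffs, discounted 4 periods at R = 1.14.
Enumerate all 2^4 = 16 price paths (U = up ×1.39, D = down ×0.6); each path with k up-moves has probability p*^k·(1−p*)^(4−k).
DDDD: Ā=25.4592, payoff=0.0000, prob=0.010029
UDDD: Ā=58.9805, payoff=0.0000, prob=0.021662
DUDD: Ā=43.5755, payoff=0.0000, prob=0.021662
UUDD: Ā=100.9499, payoff=30.7699, prob=0.046791
DDUD: Ā=34.3325, payoff=0.0000, prob=0.021662
UDUD: Ā=79.5369, payoff=9.3569, prob=0.046791
DUUD: Ā=64.1319, payoff=0.0000, prob=0.046791
UUUD: Ā=148.5723, payoff=78.3923, prob=0.101068
DDDU: Ā=28.7867, payoff=0.0000, prob=0.021662
UDDU: Ā=66.6891, payoff=0.0000, prob=0.046791
DUDU: Ā=51.2841, payoff=0.0000, prob=0.046791
UUDU: Ā=118.8083, payoff=48.6283, prob=0.101068
DDUU: Ā=42.0411, payoff=0.0000, prob=0.046791
UDUU: Ā=97.3953, payoff=27.2153, prob=0.101068
DUUU: Ā=81.9903, payoff=11.8103, prob=0.101068
UUUU: Ā=189.9442, payoff=119.7642, prob=0.218307
Price = Σ prob·payoff / R^4 = 44.804790 / 1.688960 = 26.5280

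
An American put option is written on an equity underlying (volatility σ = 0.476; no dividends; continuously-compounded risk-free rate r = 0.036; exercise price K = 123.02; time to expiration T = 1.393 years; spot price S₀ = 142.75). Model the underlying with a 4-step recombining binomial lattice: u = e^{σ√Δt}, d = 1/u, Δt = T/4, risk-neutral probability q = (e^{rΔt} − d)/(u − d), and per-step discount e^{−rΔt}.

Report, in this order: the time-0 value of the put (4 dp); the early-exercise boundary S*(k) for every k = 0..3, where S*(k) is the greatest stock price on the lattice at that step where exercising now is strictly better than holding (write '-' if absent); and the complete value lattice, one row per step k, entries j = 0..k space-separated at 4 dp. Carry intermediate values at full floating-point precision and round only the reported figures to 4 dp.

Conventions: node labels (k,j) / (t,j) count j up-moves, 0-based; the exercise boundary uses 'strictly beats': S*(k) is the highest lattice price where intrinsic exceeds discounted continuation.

Δt=0.34825  u=1.32432  d=0.75510  q=0.45240  discount=0.98754
step 4 (expiry): payoffs max(K−S,0) = 76.6110 41.6266 0.0000 0.0000 0.0000
step 3: (k=3,j=0): S=61.4604, K−S=61.5596, hold=60.0269 ⇒ V=61.5596 exercise | (k=3,j=1): S=107.7910, K−S=15.2290, hold=22.5109 ⇒ V=22.5109 continue | (k=3,j=2): S=189.0469, K−S=0.0000, hold=0.0000 ⇒ V=0.0000 continue | (k=3,j=3): S=331.5559, K−S=0.0000, hold=0.0000 ⇒ V=0.0000 continue  boundary S*=61.4604
step 2: (k=2,j=0): S=81.3934, K−S=41.6266, hold=43.3472 ⇒ V=43.3472 continue | (k=2,j=1): S=142.7500, K−S=0.0000, hold=12.1735 ⇒ V=12.1735 continue | (k=2,j=2): S=250.3590, K−S=0.0000, hold=0.0000 ⇒ V=0.0000 continue  boundary S*=-
step 1: (k=1,j=0): S=107.7910, K−S=15.2290, hold=28.8800 ⇒ V=28.8800 continue | (k=1,j=1): S=189.0469, K−S=0.0000, hold=6.5832 ⇒ V=6.5832 continue  boundary S*=-
step 0: (k=0,j=0): S=142.7500, K−S=0.0000, hold=18.5588 ⇒ V=18.5588 continue  boundary S*=-

price = 18.5588
boundary = - - - 61.4604
tree:
18.5588
28.8800 6.5832
43.3472 12.1735 0.0000
61.5596 22.5109 0.0000 0.0000
76.6110 41.6266 0.0000 0.0000 0.0000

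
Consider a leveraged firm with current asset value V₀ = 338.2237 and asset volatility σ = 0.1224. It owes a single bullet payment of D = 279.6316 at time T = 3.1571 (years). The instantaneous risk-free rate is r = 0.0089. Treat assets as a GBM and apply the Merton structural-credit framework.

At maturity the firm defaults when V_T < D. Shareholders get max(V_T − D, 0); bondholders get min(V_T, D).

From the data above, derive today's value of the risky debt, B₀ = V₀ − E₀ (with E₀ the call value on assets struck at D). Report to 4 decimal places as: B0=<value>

Apply the equity-as-call identities (strike 279.6316, horizon 3.1571 years):
d₁ = [ln(V₀/D) + (r + σ²/2)T] / (σ√T)
   = [ln(338.2237/279.6316) + (0.0089 + 0.5·0.1224²)·3.1571] / (0.1224·√3.1571)
   = [0.190234 + 0.051748] / 0.217483 = 1.112648
d₂ = d₁ − σ√T = 1.112648 − 0.217483 = 0.895165
N(d₁) = 0.867070,  N(d₂) = 0.814650,  e^(−rT) = 0.972293
E₀ = V₀·N(d₁) − D·e^(−rT)·N(d₂)
   = 338.2237·0.867070 − 279.6316·0.972293·0.814650 = 71.773392
B₀ = V₀ − E₀ = 338.2237 − 71.773392 = 266.450308

B0=266.4503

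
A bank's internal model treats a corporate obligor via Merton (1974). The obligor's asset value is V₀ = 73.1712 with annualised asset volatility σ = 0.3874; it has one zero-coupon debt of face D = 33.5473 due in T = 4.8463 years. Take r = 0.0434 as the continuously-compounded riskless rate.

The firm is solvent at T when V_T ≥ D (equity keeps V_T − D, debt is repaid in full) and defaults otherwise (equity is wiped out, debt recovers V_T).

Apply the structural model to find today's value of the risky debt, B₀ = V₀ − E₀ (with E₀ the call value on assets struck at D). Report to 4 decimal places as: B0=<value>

Equity is a call on the firm's assets struck at D = 33.5473:
d₁ = [ln(V₀/D) + (r + σ²/2)T] / (σ√T)
   = [ln(73.1712/33.5473) + (0.0434 + 0.5·0.3874²)·4.8463] / (0.3874·√4.8463)
   = [0.779846 + 0.573993] / 0.852835 = 1.587457
d₂ = d₁ − σ√T = 1.587457 − 0.852835 = 0.734623
N(d₁) = 0.943795,  N(d₂) = 0.768715,  e^(−rT) = 0.810317
E₀ = V₀·N(d₁) − D·e^(−rT)·N(d₂)
   = 73.1712·0.943795 − 33.5473·0.810317·0.768715 = 48.161920
B₀ = V₀ − E₀ = 73.1712 − 48.161920 = 25.009280

B0=25.0093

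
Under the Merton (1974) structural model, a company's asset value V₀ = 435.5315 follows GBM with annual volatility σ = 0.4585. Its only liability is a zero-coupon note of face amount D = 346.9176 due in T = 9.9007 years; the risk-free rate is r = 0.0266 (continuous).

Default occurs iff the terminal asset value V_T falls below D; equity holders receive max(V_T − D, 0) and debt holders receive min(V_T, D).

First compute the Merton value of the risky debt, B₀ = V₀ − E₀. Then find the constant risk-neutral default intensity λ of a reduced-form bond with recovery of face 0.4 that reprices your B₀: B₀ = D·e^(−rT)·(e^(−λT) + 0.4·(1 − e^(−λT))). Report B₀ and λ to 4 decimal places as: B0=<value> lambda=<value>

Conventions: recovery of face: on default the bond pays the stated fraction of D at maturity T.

Work the structural quantities from V₀ = 435.5315 against face 346.9176:
d₁ = [ln(V₀/D) + (r + σ²/2)T] / (σ√T)
   = [ln(435.5315/346.9176) + (0.0266 + 0.5·0.4585²)·9.9007] / (0.4585·√9.9007)
   = [0.227480 + 1.304032] / 1.442688 = 1.061569
d₂ = d₁ − σ√T = 1.061569 − 1.442688 = -0.381119
N(d₁) = 0.855784,  N(d₂) = 0.351558,  e^(−rT) = 0.768466
E₀ = V₀·N(d₁) − D·e^(−rT)·N(d₂)
   = 435.5315·0.855784 − 346.9176·0.768466·0.351558 = 278.997700
B₀ = V₀ − E₀ = 435.5315 − 278.997700 = 156.533800
e^(−λT) = (B₀·e^(rT)/D − 0.4)/(1 − 0.4) = (156.5338·1.301293/346.9176 − 0.4)/0.6 = 0.31193452
λ = −ln(0.31193452)/9.9007 = 0.117665

B0=156.5338 lambda=0.1177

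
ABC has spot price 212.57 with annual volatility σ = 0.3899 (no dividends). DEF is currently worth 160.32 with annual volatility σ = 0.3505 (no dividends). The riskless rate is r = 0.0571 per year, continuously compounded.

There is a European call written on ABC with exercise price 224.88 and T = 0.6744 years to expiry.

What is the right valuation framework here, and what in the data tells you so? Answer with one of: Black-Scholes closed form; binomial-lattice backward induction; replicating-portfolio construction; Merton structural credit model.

Key observation: with ABC following a GBM at constant σ and r, the European call struck at 224.88 prices in closed form — nothing here needs a stepwise model or a balance sheet.

framework: Black-Scholes closed form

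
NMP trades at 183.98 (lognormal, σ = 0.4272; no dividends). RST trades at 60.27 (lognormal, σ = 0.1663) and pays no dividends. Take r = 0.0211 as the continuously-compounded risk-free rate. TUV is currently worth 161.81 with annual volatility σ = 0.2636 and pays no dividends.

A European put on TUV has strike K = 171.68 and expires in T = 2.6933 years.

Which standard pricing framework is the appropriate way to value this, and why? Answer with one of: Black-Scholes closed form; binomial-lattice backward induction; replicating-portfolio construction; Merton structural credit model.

framework: Black-Scholes closed form

Key observation: a European claim on TUV (strike 171.68) — a lognormal (GBM) underlying with constant rate and volatility — has an exact closed-form value; no lattice or capital structure is involved.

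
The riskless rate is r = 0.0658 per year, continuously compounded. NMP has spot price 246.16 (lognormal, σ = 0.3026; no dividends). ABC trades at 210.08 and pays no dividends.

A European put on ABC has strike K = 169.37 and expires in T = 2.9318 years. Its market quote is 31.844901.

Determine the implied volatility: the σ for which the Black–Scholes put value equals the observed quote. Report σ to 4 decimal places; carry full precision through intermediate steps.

At σ = 0.5328 the Black–Scholes value reproduces the quote:
σ√T = 0.5328·√2.9318 = 0.912287
d₁ = (ln(S/K) + (r+σ²/2)T) / (σ√T) = (ln(210.08/169.37) + (0.0658+0.5328²/2)·2.9318) / 0.912287 = (0.215403 + 0.609046) / 0.912287 = 0.903717
d₂ = d₁ − σ√T = 0.903717 − 0.912287 = -0.008570
e^{−rT} = 0.824554
N(−d₁) = 0.183073,  N(−d₂) = 0.503419
V = K·e^{−rT}·N(−d₂) − S·N(−d₁) = 70.304842 − 38.459940 = 31.844901 (the observed quote) — the price is monotone increasing in volatility, hence this σ is the only solution

sigma = 0.5328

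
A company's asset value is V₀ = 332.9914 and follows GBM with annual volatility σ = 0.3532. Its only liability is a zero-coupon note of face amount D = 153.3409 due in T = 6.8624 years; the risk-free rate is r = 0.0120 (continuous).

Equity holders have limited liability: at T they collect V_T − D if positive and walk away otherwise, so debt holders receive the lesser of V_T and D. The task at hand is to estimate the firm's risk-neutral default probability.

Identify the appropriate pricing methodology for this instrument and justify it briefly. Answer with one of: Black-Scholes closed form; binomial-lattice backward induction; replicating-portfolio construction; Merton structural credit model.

framework: Merton structural credit model

Key observation: with the firm-asset dynamics (V₀ = 332.9914) and a single zero-coupon liability of face 153.3409 given, debt value, spread, and default probability all derive from the option view of the balance sheet.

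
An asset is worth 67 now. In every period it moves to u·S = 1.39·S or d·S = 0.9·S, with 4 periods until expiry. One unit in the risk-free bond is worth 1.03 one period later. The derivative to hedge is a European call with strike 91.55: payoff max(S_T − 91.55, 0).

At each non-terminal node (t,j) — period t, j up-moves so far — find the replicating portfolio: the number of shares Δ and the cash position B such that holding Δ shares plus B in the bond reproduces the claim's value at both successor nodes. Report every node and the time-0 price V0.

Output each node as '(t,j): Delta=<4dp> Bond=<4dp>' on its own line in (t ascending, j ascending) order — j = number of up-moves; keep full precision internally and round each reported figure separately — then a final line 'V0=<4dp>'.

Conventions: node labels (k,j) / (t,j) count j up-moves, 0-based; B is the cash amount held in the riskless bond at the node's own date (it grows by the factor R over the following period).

(0,0): Delta=0.4521 Bond=-23.4663
(1,0): Delta=0.2937 Bond=-14.6155
(1,1): Delta=0.7362 Bond=-50.6298
(2,0): Delta=0.1289 Bond=-6.1113
(2,1): Delta=0.5891 Bond=-39.8182
(2,2): Delta=1.0000 Bond=-86.2947
(3,0): Delta=0.0000 Bond=0.0000
(3,1): Delta=0.3600 Bond=-23.7261
(3,2): Delta=1.0000 Bond=-88.8835
(3,3): Delta=1.0000 Bond=-88.8835
V0=6.8251

The replicating-portfolio and risk-neutral prices coincide; use p* = (1.03−0.9)/(1.39−0.9) = 0.2653 for the latter.
Payoffs at expiry: V(4,0)=0.0000, V(4,1)=0.0000, V(4,2)=13.3051, V(4,3)=70.3928, V(4,4)=158.5617
Node (3,0) S=48.8430: V=(p*·0.0000+(1−p*)·0.0000)/1.03=0.0000; Δ=(0.0000−0.0000)/(67.8918−43.9587)=0.0000; B=V−Δ·S=0.0000
Node (3,1) S=75.4353: V=(p*·13.3051+(1−p*)·0.0000)/1.03=3.4271; Δ=(13.3051−0.0000)/(104.8551−67.8918)=0.3600; B=V−Δ·S=-23.7261
Node (3,2) S=116.5056: V=(p*·70.3928+(1−p*)·13.3051)/1.03=27.6221; Δ=(70.3928−13.3051)/(161.9428−104.8551)=1.0000; B=V−Δ·S=-88.8835
Node (3,3) S=179.9365: V=(p*·158.5617+(1−p*)·70.3928)/1.03=91.0530; Δ=(158.5617−70.3928)/(250.1117−161.9428)=1.0000; B=V−Δ·S=-88.8835
Node (2,0) S=54.2700: V=(p*·3.4271+(1−p*)·0.0000)/1.03=0.8827; Δ=(3.4271−0.0000)/(75.4353−48.8430)=0.1289; B=V−Δ·S=-6.1113
Node (2,1) S=83.8170: V=(p*·27.6221+(1−p*)·3.4271)/1.03=9.5594; Δ=(27.6221−3.4271)/(116.5056−75.4353)=0.5891; B=V−Δ·S=-39.8182
Node (2,2) S=129.4507: V=(p*·91.0530+(1−p*)·27.6221)/1.03=43.1560; Δ=(91.0530−27.6221)/(179.9365−116.5056)=1.0000; B=V−Δ·S=-86.2947
Node (1,0) S=60.3000: V=(p*·9.5594+(1−p*)·0.8827)/1.03=3.0920; Δ=(9.5594−0.8827)/(83.8170−54.2700)=0.2937; B=V−Δ·S=-14.6155
Node (1,1) S=93.1300: V=(p*·43.1560+(1−p*)·9.5594)/1.03=17.9348; Δ=(43.1560−9.5594)/(129.4507−83.8170)=0.7362; B=V−Δ·S=-50.6298
Node (0,0) S=67.0000: V=(p*·17.9348+(1−p*)·3.0920)/1.03=6.8251; Δ=(17.9348−3.0920)/(93.1300−60.3000)=0.4521; B=V−Δ·S=-23.4663
Sanity check at the root: Δ(0,0)·S0 + B(0,0) reproduces V0 = 6.8251.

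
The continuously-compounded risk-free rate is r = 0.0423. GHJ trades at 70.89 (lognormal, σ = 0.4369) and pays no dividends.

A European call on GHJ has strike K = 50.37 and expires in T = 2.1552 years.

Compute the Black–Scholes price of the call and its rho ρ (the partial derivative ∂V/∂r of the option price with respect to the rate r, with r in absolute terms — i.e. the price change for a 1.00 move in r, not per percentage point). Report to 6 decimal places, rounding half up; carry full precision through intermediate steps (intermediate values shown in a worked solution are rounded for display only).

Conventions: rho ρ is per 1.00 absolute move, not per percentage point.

price = 30.212611
ρ = 63.266320

σ√T = 0.4369·√2.1552 = 0.641395
d₁ = (ln(S/K) + (r+σ²/2)T) / (σ√T) = (ln(70.89/50.37) + (0.0423+0.4369²/2)·2.1552) / 0.641395 = (0.341734 + 0.296859) / 0.641395 = 0.995630
d₂ = d₁ − σ√T = 0.995630 − 0.641395 = 0.354235
e^{−rT} = 0.912867
N(d₁) = 0.840285,  N(d₂) = 0.638419
Call price V = S·N(d₁) − K·e^{−rT}·N(d₂) = 59.567808 − 29.355197 = 30.212611
ρ = K·T·e^{−rT}·N(d₂) = 63.266320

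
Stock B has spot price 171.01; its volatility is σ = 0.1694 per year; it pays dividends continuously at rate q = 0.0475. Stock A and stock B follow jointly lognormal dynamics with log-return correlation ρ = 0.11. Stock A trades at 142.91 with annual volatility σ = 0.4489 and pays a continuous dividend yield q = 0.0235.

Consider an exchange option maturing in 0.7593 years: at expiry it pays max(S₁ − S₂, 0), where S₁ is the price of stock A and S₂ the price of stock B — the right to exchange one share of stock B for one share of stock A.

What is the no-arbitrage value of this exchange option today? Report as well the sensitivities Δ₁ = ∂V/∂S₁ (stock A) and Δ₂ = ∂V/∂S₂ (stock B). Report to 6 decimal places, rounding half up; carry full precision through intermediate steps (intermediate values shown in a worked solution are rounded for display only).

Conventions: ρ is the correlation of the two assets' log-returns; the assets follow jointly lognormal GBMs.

σ_eff = √(σ₁² + σ₂² − 2ρσ₁σ₂) = √(0.4489² + 0.1694² − 2·0.11·0.4489·0.1694) = 0.462037
d₁ = (ln(S₁/S₂) + (q₂ − q₁ + σ_eff²/2)T) / (σ_eff√T) = (ln(142.91/171.01) + (0.0475 − 0.0235 + 0.106739)·0.7593) / 0.402609 = -0.199292
d₂ = d₁ − σ_eff√T = -0.199292 − 0.402609 = -0.601901
N(d₁) = 0.421017,  N(d₂) = 0.273620
V = S₁·e^{−q₁T}·N(d₁) − S₂·e^{−q₂T}·N(d₂) = 59.103461 − 45.134195 = 13.969266
Key observation: no risk-free rate is needed — with the second asset as numeraire the exchange option is a call on the ratio S₁/S₂, and r cancels out of the value.
Δ₁ = e^{−q₁T}·N(d₁) = 0.413571;  Δ₂ = −e^{−q₂T}·N(d₂) = -0.263927

exchange price = 13.969266
Δ1 = 0.413571
Δ2 = -0.263927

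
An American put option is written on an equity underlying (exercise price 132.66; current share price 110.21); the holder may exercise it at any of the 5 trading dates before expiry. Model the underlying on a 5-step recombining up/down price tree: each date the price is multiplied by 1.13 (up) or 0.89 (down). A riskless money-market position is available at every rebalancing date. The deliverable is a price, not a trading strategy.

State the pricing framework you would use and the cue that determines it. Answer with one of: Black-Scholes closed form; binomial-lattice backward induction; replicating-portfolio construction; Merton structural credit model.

Key observation: the defining feature is the embedded early-exercise option across 5 discrete dates on the spot-110.21 tree; pricing the strike-132.66 put means working backward with an exercise test at every node.

framework: binomial-lattice backward induction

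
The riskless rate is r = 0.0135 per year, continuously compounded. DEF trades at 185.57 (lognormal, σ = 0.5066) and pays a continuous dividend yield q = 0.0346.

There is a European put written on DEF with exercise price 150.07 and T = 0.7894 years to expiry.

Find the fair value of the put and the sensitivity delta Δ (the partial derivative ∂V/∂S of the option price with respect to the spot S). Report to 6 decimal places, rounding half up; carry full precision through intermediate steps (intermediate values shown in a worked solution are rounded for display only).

price = 15.919237
Δ = -0.247834

σ√T = 0.5066·√0.7894 = 0.450105
d₁ = (ln(S/K) + (r−q+σ²/2)T) / (σ√T) = (ln(185.57/150.07) + (0.0135−0.0346+0.5066²/2)·0.7894) / 0.450105 = (0.212330 + 0.084641) / 0.450105 = 0.659782
d₂ = d₁ − σ√T = 0.659782 − 0.450105 = 0.209677
e^{−rT} = 0.989400
e^{−qT} = 0.973056
N(−d₁) = 0.254697,  N(−d₂) = 0.416960
Put price V = K·e^{−rT}·N(−d₂) − S·e^{−qT}·N(−d₁) = 61.909860 − 45.990623 = 15.919237
Δ = −e^{−qT}·N(−d₁) = -0.247834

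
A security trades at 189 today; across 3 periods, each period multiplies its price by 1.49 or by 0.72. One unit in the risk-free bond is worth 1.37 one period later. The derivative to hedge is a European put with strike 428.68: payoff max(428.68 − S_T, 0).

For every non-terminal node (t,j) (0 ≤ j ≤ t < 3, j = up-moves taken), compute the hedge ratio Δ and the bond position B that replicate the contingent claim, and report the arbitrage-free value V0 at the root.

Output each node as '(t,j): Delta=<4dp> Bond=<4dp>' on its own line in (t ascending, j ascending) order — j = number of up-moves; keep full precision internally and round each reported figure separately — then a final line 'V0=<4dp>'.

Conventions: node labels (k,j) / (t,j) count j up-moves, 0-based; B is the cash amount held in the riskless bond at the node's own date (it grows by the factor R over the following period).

(0,0): Delta=-0.4873 Bond=115.7881
(1,0): Delta=-1.0000 Bond=228.3979
(1,1): Delta=-0.4416 Bond=145.7493
(2,0): Delta=-1.0000 Bond=312.9051
(2,1): Delta=-1.0000 Bond=312.9051
(2,2): Delta=-0.3917 Bond=178.7729
V0=23.6884

Risk-neutral probability p* = (R−d)/(u−d) = (1.37−0.72)/(1.49−0.72) = 0.8442.
At maturity the claim pays: V(3,0)=358.1361, V(3,1)=282.6934, V(3,2)=126.5688, V(3,3)=0.0000
(2,0): S=97.9776. Δ = (V_up−V_dn)/(S_up−S_dn) = (282.6934−358.1361)/(145.9866−70.5439) = -1.0000. V = [p*·282.6934 + (1−p*)·358.1361]/1.37 = 214.9275. B = V − Δ·S = 312.9051.
(2,1): S=202.7592. Δ = (V_up−V_dn)/(S_up−S_dn) = (126.5688−282.6934)/(302.1112−145.9866) = -1.0000. V = [p*·126.5688 + (1−p*)·282.6934]/1.37 = 110.1459. B = V − Δ·S = 312.9051.
(2,2): S=419.5989. Δ = (V_up−V_dn)/(S_up−S_dn) = (0.0000−126.5688)/(625.2024−302.1112) = -0.3917. V = [p*·0.0000 + (1−p*)·126.5688]/1.37 = 14.3978. B = V − Δ·S = 178.7729.
(1,0): S=136.0800. Δ = (V_up−V_dn)/(S_up−S_dn) = (110.1459−214.9275)/(202.7592−97.9776) = -1.0000. V = [p*·110.1459 + (1−p*)·214.9275]/1.37 = 92.3179. B = V − Δ·S = 228.3979.
(1,1): S=281.6100. Δ = (V_up−V_dn)/(S_up−S_dn) = (14.3978−110.1459)/(419.5989−202.7592) = -0.4416. V = [p*·14.3978 + (1−p*)·110.1459]/1.37 = 21.4012. B = V − Δ·S = 145.7493.
(0,0): S=189.0000. Δ = (V_up−V_dn)/(S_up−S_dn) = (21.4012−92.3179)/(281.6100−136.0800) = -0.4873. V = [p*·21.4012 + (1−p*)·92.3179]/1.37 = 23.6884. B = V − Δ·S = 115.7881.
Sanity check at the root: Δ(0,0)·S0 + B(0,0) reproduces V0 = 23.6884.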